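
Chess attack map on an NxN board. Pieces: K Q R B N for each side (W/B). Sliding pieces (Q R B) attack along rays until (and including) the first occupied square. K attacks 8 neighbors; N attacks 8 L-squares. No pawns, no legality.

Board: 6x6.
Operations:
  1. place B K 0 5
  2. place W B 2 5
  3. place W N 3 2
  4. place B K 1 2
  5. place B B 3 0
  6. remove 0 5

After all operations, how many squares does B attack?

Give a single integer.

Answer: 11

Derivation:
Op 1: place BK@(0,5)
Op 2: place WB@(2,5)
Op 3: place WN@(3,2)
Op 4: place BK@(1,2)
Op 5: place BB@(3,0)
Op 6: remove (0,5)
Per-piece attacks for B:
  BK@(1,2): attacks (1,3) (1,1) (2,2) (0,2) (2,3) (2,1) (0,3) (0,1)
  BB@(3,0): attacks (4,1) (5,2) (2,1) (1,2) [ray(-1,1) blocked at (1,2)]
Union (11 distinct): (0,1) (0,2) (0,3) (1,1) (1,2) (1,3) (2,1) (2,2) (2,3) (4,1) (5,2)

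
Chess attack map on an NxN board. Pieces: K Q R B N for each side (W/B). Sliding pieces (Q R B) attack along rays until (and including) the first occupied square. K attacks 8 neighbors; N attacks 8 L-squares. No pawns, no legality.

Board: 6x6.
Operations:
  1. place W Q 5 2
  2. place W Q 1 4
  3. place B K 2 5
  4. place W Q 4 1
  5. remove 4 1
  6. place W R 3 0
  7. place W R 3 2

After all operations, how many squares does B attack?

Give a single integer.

Op 1: place WQ@(5,2)
Op 2: place WQ@(1,4)
Op 3: place BK@(2,5)
Op 4: place WQ@(4,1)
Op 5: remove (4,1)
Op 6: place WR@(3,0)
Op 7: place WR@(3,2)
Per-piece attacks for B:
  BK@(2,5): attacks (2,4) (3,5) (1,5) (3,4) (1,4)
Union (5 distinct): (1,4) (1,5) (2,4) (3,4) (3,5)

Answer: 5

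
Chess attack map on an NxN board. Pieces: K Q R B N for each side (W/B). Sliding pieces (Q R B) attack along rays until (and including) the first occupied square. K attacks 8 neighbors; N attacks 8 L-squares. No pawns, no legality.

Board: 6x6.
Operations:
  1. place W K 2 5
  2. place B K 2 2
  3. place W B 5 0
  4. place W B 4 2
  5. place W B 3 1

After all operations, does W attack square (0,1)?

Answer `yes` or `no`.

Op 1: place WK@(2,5)
Op 2: place BK@(2,2)
Op 3: place WB@(5,0)
Op 4: place WB@(4,2)
Op 5: place WB@(3,1)
Per-piece attacks for W:
  WK@(2,5): attacks (2,4) (3,5) (1,5) (3,4) (1,4)
  WB@(3,1): attacks (4,2) (4,0) (2,2) (2,0) [ray(1,1) blocked at (4,2); ray(-1,1) blocked at (2,2)]
  WB@(4,2): attacks (5,3) (5,1) (3,3) (2,4) (1,5) (3,1) [ray(-1,-1) blocked at (3,1)]
  WB@(5,0): attacks (4,1) (3,2) (2,3) (1,4) (0,5)
W attacks (0,1): no

Answer: no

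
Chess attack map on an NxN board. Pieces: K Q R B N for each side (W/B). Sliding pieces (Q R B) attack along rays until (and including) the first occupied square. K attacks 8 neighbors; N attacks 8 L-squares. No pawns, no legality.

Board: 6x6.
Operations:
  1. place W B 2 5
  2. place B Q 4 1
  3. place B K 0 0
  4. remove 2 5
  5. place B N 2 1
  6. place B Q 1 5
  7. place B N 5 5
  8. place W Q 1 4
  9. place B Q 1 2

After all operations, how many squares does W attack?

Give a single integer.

Op 1: place WB@(2,5)
Op 2: place BQ@(4,1)
Op 3: place BK@(0,0)
Op 4: remove (2,5)
Op 5: place BN@(2,1)
Op 6: place BQ@(1,5)
Op 7: place BN@(5,5)
Op 8: place WQ@(1,4)
Op 9: place BQ@(1,2)
Per-piece attacks for W:
  WQ@(1,4): attacks (1,5) (1,3) (1,2) (2,4) (3,4) (4,4) (5,4) (0,4) (2,5) (2,3) (3,2) (4,1) (0,5) (0,3) [ray(0,1) blocked at (1,5); ray(0,-1) blocked at (1,2); ray(1,-1) blocked at (4,1)]
Union (14 distinct): (0,3) (0,4) (0,5) (1,2) (1,3) (1,5) (2,3) (2,4) (2,5) (3,2) (3,4) (4,1) (4,4) (5,4)

Answer: 14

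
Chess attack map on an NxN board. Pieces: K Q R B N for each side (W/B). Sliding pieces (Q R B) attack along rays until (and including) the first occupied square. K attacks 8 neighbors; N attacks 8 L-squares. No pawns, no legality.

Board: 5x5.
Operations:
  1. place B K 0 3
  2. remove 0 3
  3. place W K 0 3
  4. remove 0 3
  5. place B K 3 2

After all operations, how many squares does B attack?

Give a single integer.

Op 1: place BK@(0,3)
Op 2: remove (0,3)
Op 3: place WK@(0,3)
Op 4: remove (0,3)
Op 5: place BK@(3,2)
Per-piece attacks for B:
  BK@(3,2): attacks (3,3) (3,1) (4,2) (2,2) (4,3) (4,1) (2,3) (2,1)
Union (8 distinct): (2,1) (2,2) (2,3) (3,1) (3,3) (4,1) (4,2) (4,3)

Answer: 8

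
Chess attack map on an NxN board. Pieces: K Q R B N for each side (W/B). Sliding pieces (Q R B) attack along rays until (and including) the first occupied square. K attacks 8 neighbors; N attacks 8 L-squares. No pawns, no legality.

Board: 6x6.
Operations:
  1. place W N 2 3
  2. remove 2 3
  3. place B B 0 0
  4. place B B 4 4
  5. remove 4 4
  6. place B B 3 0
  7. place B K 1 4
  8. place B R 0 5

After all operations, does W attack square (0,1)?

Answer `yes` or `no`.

Answer: no

Derivation:
Op 1: place WN@(2,3)
Op 2: remove (2,3)
Op 3: place BB@(0,0)
Op 4: place BB@(4,4)
Op 5: remove (4,4)
Op 6: place BB@(3,0)
Op 7: place BK@(1,4)
Op 8: place BR@(0,5)
Per-piece attacks for W:
W attacks (0,1): no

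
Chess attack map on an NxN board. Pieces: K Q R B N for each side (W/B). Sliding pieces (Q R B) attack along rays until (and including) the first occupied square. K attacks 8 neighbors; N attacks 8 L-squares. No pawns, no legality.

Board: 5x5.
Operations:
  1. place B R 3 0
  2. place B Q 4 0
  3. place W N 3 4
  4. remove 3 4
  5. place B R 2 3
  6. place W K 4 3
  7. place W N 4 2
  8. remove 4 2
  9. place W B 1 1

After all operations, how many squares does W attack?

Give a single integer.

Answer: 9

Derivation:
Op 1: place BR@(3,0)
Op 2: place BQ@(4,0)
Op 3: place WN@(3,4)
Op 4: remove (3,4)
Op 5: place BR@(2,3)
Op 6: place WK@(4,3)
Op 7: place WN@(4,2)
Op 8: remove (4,2)
Op 9: place WB@(1,1)
Per-piece attacks for W:
  WB@(1,1): attacks (2,2) (3,3) (4,4) (2,0) (0,2) (0,0)
  WK@(4,3): attacks (4,4) (4,2) (3,3) (3,4) (3,2)
Union (9 distinct): (0,0) (0,2) (2,0) (2,2) (3,2) (3,3) (3,4) (4,2) (4,4)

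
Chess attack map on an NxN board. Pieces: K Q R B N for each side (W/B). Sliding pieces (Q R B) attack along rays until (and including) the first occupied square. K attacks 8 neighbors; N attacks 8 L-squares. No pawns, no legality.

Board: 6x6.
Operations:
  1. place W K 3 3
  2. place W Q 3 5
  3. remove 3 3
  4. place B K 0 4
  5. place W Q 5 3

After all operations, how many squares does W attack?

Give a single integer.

Answer: 25

Derivation:
Op 1: place WK@(3,3)
Op 2: place WQ@(3,5)
Op 3: remove (3,3)
Op 4: place BK@(0,4)
Op 5: place WQ@(5,3)
Per-piece attacks for W:
  WQ@(3,5): attacks (3,4) (3,3) (3,2) (3,1) (3,0) (4,5) (5,5) (2,5) (1,5) (0,5) (4,4) (5,3) (2,4) (1,3) (0,2) [ray(1,-1) blocked at (5,3)]
  WQ@(5,3): attacks (5,4) (5,5) (5,2) (5,1) (5,0) (4,3) (3,3) (2,3) (1,3) (0,3) (4,4) (3,5) (4,2) (3,1) (2,0) [ray(-1,1) blocked at (3,5)]
Union (25 distinct): (0,2) (0,3) (0,5) (1,3) (1,5) (2,0) (2,3) (2,4) (2,5) (3,0) (3,1) (3,2) (3,3) (3,4) (3,5) (4,2) (4,3) (4,4) (4,5) (5,0) (5,1) (5,2) (5,3) (5,4) (5,5)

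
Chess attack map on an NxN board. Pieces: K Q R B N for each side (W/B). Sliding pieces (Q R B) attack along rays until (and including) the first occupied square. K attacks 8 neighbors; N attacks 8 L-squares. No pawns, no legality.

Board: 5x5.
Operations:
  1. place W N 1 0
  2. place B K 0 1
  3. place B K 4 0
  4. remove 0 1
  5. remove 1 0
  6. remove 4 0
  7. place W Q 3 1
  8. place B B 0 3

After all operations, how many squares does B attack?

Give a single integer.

Answer: 4

Derivation:
Op 1: place WN@(1,0)
Op 2: place BK@(0,1)
Op 3: place BK@(4,0)
Op 4: remove (0,1)
Op 5: remove (1,0)
Op 6: remove (4,0)
Op 7: place WQ@(3,1)
Op 8: place BB@(0,3)
Per-piece attacks for B:
  BB@(0,3): attacks (1,4) (1,2) (2,1) (3,0)
Union (4 distinct): (1,2) (1,4) (2,1) (3,0)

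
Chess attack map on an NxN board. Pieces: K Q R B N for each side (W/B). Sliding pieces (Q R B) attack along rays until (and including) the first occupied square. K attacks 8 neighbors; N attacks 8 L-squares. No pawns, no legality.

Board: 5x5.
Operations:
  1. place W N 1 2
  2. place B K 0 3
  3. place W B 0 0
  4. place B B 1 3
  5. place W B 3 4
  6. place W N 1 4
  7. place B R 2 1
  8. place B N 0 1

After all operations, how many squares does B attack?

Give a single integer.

Op 1: place WN@(1,2)
Op 2: place BK@(0,3)
Op 3: place WB@(0,0)
Op 4: place BB@(1,3)
Op 5: place WB@(3,4)
Op 6: place WN@(1,4)
Op 7: place BR@(2,1)
Op 8: place BN@(0,1)
Per-piece attacks for B:
  BN@(0,1): attacks (1,3) (2,2) (2,0)
  BK@(0,3): attacks (0,4) (0,2) (1,3) (1,4) (1,2)
  BB@(1,3): attacks (2,4) (2,2) (3,1) (4,0) (0,4) (0,2)
  BR@(2,1): attacks (2,2) (2,3) (2,4) (2,0) (3,1) (4,1) (1,1) (0,1) [ray(-1,0) blocked at (0,1)]
Union (14 distinct): (0,1) (0,2) (0,4) (1,1) (1,2) (1,3) (1,4) (2,0) (2,2) (2,3) (2,4) (3,1) (4,0) (4,1)

Answer: 14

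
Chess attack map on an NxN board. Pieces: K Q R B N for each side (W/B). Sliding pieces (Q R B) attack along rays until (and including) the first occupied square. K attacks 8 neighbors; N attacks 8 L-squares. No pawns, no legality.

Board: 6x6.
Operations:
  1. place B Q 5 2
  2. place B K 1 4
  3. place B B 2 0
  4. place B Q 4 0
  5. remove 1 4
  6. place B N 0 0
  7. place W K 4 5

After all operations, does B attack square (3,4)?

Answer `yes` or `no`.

Answer: yes

Derivation:
Op 1: place BQ@(5,2)
Op 2: place BK@(1,4)
Op 3: place BB@(2,0)
Op 4: place BQ@(4,0)
Op 5: remove (1,4)
Op 6: place BN@(0,0)
Op 7: place WK@(4,5)
Per-piece attacks for B:
  BN@(0,0): attacks (1,2) (2,1)
  BB@(2,0): attacks (3,1) (4,2) (5,3) (1,1) (0,2)
  BQ@(4,0): attacks (4,1) (4,2) (4,3) (4,4) (4,5) (5,0) (3,0) (2,0) (5,1) (3,1) (2,2) (1,3) (0,4) [ray(0,1) blocked at (4,5); ray(-1,0) blocked at (2,0)]
  BQ@(5,2): attacks (5,3) (5,4) (5,5) (5,1) (5,0) (4,2) (3,2) (2,2) (1,2) (0,2) (4,3) (3,4) (2,5) (4,1) (3,0)
B attacks (3,4): yes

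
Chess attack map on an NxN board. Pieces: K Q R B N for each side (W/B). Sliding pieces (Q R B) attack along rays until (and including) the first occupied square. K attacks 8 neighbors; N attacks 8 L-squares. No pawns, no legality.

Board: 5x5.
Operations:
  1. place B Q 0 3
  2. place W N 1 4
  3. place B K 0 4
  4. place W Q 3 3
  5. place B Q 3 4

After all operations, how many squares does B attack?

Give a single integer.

Op 1: place BQ@(0,3)
Op 2: place WN@(1,4)
Op 3: place BK@(0,4)
Op 4: place WQ@(3,3)
Op 5: place BQ@(3,4)
Per-piece attacks for B:
  BQ@(0,3): attacks (0,4) (0,2) (0,1) (0,0) (1,3) (2,3) (3,3) (1,4) (1,2) (2,1) (3,0) [ray(0,1) blocked at (0,4); ray(1,0) blocked at (3,3); ray(1,1) blocked at (1,4)]
  BK@(0,4): attacks (0,3) (1,4) (1,3)
  BQ@(3,4): attacks (3,3) (4,4) (2,4) (1,4) (4,3) (2,3) (1,2) (0,1) [ray(0,-1) blocked at (3,3); ray(-1,0) blocked at (1,4)]
Union (15 distinct): (0,0) (0,1) (0,2) (0,3) (0,4) (1,2) (1,3) (1,4) (2,1) (2,3) (2,4) (3,0) (3,3) (4,3) (4,4)

Answer: 15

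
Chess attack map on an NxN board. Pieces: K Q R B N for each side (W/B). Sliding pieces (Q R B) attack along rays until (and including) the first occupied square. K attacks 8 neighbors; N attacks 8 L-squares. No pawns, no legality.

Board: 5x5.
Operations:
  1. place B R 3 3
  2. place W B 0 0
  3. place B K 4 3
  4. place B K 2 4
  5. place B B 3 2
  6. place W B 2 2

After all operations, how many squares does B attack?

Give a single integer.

Op 1: place BR@(3,3)
Op 2: place WB@(0,0)
Op 3: place BK@(4,3)
Op 4: place BK@(2,4)
Op 5: place BB@(3,2)
Op 6: place WB@(2,2)
Per-piece attacks for B:
  BK@(2,4): attacks (2,3) (3,4) (1,4) (3,3) (1,3)
  BB@(3,2): attacks (4,3) (4,1) (2,3) (1,4) (2,1) (1,0) [ray(1,1) blocked at (4,3)]
  BR@(3,3): attacks (3,4) (3,2) (4,3) (2,3) (1,3) (0,3) [ray(0,-1) blocked at (3,2); ray(1,0) blocked at (4,3)]
  BK@(4,3): attacks (4,4) (4,2) (3,3) (3,4) (3,2)
Union (13 distinct): (0,3) (1,0) (1,3) (1,4) (2,1) (2,3) (3,2) (3,3) (3,4) (4,1) (4,2) (4,3) (4,4)

Answer: 13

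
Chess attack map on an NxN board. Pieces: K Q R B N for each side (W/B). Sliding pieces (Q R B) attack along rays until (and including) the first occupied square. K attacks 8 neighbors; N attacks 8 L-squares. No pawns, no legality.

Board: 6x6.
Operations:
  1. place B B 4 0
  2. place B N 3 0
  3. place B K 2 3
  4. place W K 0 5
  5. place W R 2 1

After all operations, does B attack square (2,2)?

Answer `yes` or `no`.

Op 1: place BB@(4,0)
Op 2: place BN@(3,0)
Op 3: place BK@(2,3)
Op 4: place WK@(0,5)
Op 5: place WR@(2,1)
Per-piece attacks for B:
  BK@(2,3): attacks (2,4) (2,2) (3,3) (1,3) (3,4) (3,2) (1,4) (1,2)
  BN@(3,0): attacks (4,2) (5,1) (2,2) (1,1)
  BB@(4,0): attacks (5,1) (3,1) (2,2) (1,3) (0,4)
B attacks (2,2): yes

Answer: yes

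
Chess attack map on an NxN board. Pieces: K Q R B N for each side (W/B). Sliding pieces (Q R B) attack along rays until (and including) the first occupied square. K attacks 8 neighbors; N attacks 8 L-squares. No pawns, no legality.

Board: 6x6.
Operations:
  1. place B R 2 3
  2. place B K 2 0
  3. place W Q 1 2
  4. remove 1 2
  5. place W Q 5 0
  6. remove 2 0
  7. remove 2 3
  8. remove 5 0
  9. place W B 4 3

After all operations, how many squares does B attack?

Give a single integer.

Op 1: place BR@(2,3)
Op 2: place BK@(2,0)
Op 3: place WQ@(1,2)
Op 4: remove (1,2)
Op 5: place WQ@(5,0)
Op 6: remove (2,0)
Op 7: remove (2,3)
Op 8: remove (5,0)
Op 9: place WB@(4,3)
Per-piece attacks for B:
Union (0 distinct): (none)

Answer: 0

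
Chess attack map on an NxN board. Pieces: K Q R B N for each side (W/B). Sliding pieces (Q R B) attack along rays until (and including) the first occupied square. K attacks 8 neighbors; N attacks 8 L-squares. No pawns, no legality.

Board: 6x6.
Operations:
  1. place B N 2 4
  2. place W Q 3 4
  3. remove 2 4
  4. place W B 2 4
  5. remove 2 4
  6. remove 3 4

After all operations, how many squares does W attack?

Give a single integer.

Op 1: place BN@(2,4)
Op 2: place WQ@(3,4)
Op 3: remove (2,4)
Op 4: place WB@(2,4)
Op 5: remove (2,4)
Op 6: remove (3,4)
Per-piece attacks for W:
Union (0 distinct): (none)

Answer: 0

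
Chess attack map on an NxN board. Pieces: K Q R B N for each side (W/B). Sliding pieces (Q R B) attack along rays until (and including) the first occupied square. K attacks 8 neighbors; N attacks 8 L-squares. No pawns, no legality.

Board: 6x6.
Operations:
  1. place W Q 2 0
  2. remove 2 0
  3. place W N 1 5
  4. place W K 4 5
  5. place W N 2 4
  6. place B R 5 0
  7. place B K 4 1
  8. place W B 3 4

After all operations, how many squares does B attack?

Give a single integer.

Op 1: place WQ@(2,0)
Op 2: remove (2,0)
Op 3: place WN@(1,5)
Op 4: place WK@(4,5)
Op 5: place WN@(2,4)
Op 6: place BR@(5,0)
Op 7: place BK@(4,1)
Op 8: place WB@(3,4)
Per-piece attacks for B:
  BK@(4,1): attacks (4,2) (4,0) (5,1) (3,1) (5,2) (5,0) (3,2) (3,0)
  BR@(5,0): attacks (5,1) (5,2) (5,3) (5,4) (5,5) (4,0) (3,0) (2,0) (1,0) (0,0)
Union (14 distinct): (0,0) (1,0) (2,0) (3,0) (3,1) (3,2) (4,0) (4,2) (5,0) (5,1) (5,2) (5,3) (5,4) (5,5)

Answer: 14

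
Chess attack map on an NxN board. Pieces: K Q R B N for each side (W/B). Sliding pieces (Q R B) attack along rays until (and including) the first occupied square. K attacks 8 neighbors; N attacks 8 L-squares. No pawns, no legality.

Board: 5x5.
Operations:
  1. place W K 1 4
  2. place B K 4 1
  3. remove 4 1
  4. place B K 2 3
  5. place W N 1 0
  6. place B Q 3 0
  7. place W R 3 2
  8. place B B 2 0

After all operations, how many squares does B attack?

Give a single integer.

Op 1: place WK@(1,4)
Op 2: place BK@(4,1)
Op 3: remove (4,1)
Op 4: place BK@(2,3)
Op 5: place WN@(1,0)
Op 6: place BQ@(3,0)
Op 7: place WR@(3,2)
Op 8: place BB@(2,0)
Per-piece attacks for B:
  BB@(2,0): attacks (3,1) (4,2) (1,1) (0,2)
  BK@(2,3): attacks (2,4) (2,2) (3,3) (1,3) (3,4) (3,2) (1,4) (1,2)
  BQ@(3,0): attacks (3,1) (3,2) (4,0) (2,0) (4,1) (2,1) (1,2) (0,3) [ray(0,1) blocked at (3,2); ray(-1,0) blocked at (2,0)]
Union (17 distinct): (0,2) (0,3) (1,1) (1,2) (1,3) (1,4) (2,0) (2,1) (2,2) (2,4) (3,1) (3,2) (3,3) (3,4) (4,0) (4,1) (4,2)

Answer: 17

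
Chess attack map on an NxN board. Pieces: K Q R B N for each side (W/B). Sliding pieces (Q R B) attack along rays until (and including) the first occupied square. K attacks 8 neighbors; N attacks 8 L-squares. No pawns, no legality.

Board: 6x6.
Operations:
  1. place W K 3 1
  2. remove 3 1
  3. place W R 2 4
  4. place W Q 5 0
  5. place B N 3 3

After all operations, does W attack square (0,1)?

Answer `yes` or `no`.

Answer: no

Derivation:
Op 1: place WK@(3,1)
Op 2: remove (3,1)
Op 3: place WR@(2,4)
Op 4: place WQ@(5,0)
Op 5: place BN@(3,3)
Per-piece attacks for W:
  WR@(2,4): attacks (2,5) (2,3) (2,2) (2,1) (2,0) (3,4) (4,4) (5,4) (1,4) (0,4)
  WQ@(5,0): attacks (5,1) (5,2) (5,3) (5,4) (5,5) (4,0) (3,0) (2,0) (1,0) (0,0) (4,1) (3,2) (2,3) (1,4) (0,5)
W attacks (0,1): no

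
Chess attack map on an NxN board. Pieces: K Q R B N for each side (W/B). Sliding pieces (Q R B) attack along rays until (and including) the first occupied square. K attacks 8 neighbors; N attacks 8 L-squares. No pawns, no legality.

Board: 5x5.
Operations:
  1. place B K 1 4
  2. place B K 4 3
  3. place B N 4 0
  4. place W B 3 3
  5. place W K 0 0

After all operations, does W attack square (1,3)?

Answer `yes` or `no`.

Op 1: place BK@(1,4)
Op 2: place BK@(4,3)
Op 3: place BN@(4,0)
Op 4: place WB@(3,3)
Op 5: place WK@(0,0)
Per-piece attacks for W:
  WK@(0,0): attacks (0,1) (1,0) (1,1)
  WB@(3,3): attacks (4,4) (4,2) (2,4) (2,2) (1,1) (0,0) [ray(-1,-1) blocked at (0,0)]
W attacks (1,3): no

Answer: no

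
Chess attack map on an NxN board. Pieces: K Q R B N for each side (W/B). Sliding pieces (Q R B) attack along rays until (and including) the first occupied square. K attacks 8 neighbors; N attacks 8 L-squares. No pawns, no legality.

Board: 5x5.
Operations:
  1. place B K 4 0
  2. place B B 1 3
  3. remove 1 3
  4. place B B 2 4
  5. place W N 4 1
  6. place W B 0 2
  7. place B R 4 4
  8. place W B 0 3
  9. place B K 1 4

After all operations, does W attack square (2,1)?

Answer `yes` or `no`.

Op 1: place BK@(4,0)
Op 2: place BB@(1,3)
Op 3: remove (1,3)
Op 4: place BB@(2,4)
Op 5: place WN@(4,1)
Op 6: place WB@(0,2)
Op 7: place BR@(4,4)
Op 8: place WB@(0,3)
Op 9: place BK@(1,4)
Per-piece attacks for W:
  WB@(0,2): attacks (1,3) (2,4) (1,1) (2,0) [ray(1,1) blocked at (2,4)]
  WB@(0,3): attacks (1,4) (1,2) (2,1) (3,0) [ray(1,1) blocked at (1,4)]
  WN@(4,1): attacks (3,3) (2,2) (2,0)
W attacks (2,1): yes

Answer: yes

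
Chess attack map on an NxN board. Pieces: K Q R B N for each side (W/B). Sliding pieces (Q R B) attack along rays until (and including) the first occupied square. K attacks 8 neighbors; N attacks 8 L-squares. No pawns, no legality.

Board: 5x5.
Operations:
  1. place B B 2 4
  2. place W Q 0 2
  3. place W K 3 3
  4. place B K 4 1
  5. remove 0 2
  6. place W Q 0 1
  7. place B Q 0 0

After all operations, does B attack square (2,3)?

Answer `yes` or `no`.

Answer: no

Derivation:
Op 1: place BB@(2,4)
Op 2: place WQ@(0,2)
Op 3: place WK@(3,3)
Op 4: place BK@(4,1)
Op 5: remove (0,2)
Op 6: place WQ@(0,1)
Op 7: place BQ@(0,0)
Per-piece attacks for B:
  BQ@(0,0): attacks (0,1) (1,0) (2,0) (3,0) (4,0) (1,1) (2,2) (3,3) [ray(0,1) blocked at (0,1); ray(1,1) blocked at (3,3)]
  BB@(2,4): attacks (3,3) (1,3) (0,2) [ray(1,-1) blocked at (3,3)]
  BK@(4,1): attacks (4,2) (4,0) (3,1) (3,2) (3,0)
B attacks (2,3): no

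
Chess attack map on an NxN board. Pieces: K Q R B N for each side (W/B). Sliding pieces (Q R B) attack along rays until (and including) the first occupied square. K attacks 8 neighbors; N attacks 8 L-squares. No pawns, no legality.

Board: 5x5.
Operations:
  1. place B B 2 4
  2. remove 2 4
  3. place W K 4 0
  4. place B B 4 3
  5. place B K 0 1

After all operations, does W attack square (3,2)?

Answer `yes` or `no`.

Answer: no

Derivation:
Op 1: place BB@(2,4)
Op 2: remove (2,4)
Op 3: place WK@(4,0)
Op 4: place BB@(4,3)
Op 5: place BK@(0,1)
Per-piece attacks for W:
  WK@(4,0): attacks (4,1) (3,0) (3,1)
W attacks (3,2): no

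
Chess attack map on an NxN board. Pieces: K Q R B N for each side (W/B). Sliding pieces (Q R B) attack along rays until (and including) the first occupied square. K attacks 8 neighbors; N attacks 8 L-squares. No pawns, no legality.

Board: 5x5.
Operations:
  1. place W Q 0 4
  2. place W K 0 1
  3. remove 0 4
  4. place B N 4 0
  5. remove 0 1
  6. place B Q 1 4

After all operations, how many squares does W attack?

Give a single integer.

Op 1: place WQ@(0,4)
Op 2: place WK@(0,1)
Op 3: remove (0,4)
Op 4: place BN@(4,0)
Op 5: remove (0,1)
Op 6: place BQ@(1,4)
Per-piece attacks for W:
Union (0 distinct): (none)

Answer: 0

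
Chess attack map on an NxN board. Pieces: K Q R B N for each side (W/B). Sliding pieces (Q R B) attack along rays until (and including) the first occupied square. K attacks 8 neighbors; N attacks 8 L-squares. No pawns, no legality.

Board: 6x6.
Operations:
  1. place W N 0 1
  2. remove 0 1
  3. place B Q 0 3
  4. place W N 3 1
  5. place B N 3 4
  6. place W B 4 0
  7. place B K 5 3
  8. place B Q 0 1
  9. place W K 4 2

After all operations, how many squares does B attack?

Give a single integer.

Answer: 27

Derivation:
Op 1: place WN@(0,1)
Op 2: remove (0,1)
Op 3: place BQ@(0,3)
Op 4: place WN@(3,1)
Op 5: place BN@(3,4)
Op 6: place WB@(4,0)
Op 7: place BK@(5,3)
Op 8: place BQ@(0,1)
Op 9: place WK@(4,2)
Per-piece attacks for B:
  BQ@(0,1): attacks (0,2) (0,3) (0,0) (1,1) (2,1) (3,1) (1,2) (2,3) (3,4) (1,0) [ray(0,1) blocked at (0,3); ray(1,0) blocked at (3,1); ray(1,1) blocked at (3,4)]
  BQ@(0,3): attacks (0,4) (0,5) (0,2) (0,1) (1,3) (2,3) (3,3) (4,3) (5,3) (1,4) (2,5) (1,2) (2,1) (3,0) [ray(0,-1) blocked at (0,1); ray(1,0) blocked at (5,3)]
  BN@(3,4): attacks (5,5) (1,5) (4,2) (5,3) (2,2) (1,3)
  BK@(5,3): attacks (5,4) (5,2) (4,3) (4,4) (4,2)
Union (27 distinct): (0,0) (0,1) (0,2) (0,3) (0,4) (0,5) (1,0) (1,1) (1,2) (1,3) (1,4) (1,5) (2,1) (2,2) (2,3) (2,5) (3,0) (3,1) (3,3) (3,4) (4,2) (4,3) (4,4) (5,2) (5,3) (5,4) (5,5)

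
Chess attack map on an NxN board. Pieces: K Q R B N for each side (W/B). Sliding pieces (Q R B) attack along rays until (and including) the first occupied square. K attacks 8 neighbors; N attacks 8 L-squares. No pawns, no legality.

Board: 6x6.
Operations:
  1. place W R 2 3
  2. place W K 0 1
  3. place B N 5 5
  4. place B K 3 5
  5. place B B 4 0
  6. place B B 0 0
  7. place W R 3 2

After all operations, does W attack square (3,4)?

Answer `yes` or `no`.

Answer: yes

Derivation:
Op 1: place WR@(2,3)
Op 2: place WK@(0,1)
Op 3: place BN@(5,5)
Op 4: place BK@(3,5)
Op 5: place BB@(4,0)
Op 6: place BB@(0,0)
Op 7: place WR@(3,2)
Per-piece attacks for W:
  WK@(0,1): attacks (0,2) (0,0) (1,1) (1,2) (1,0)
  WR@(2,3): attacks (2,4) (2,5) (2,2) (2,1) (2,0) (3,3) (4,3) (5,3) (1,3) (0,3)
  WR@(3,2): attacks (3,3) (3,4) (3,5) (3,1) (3,0) (4,2) (5,2) (2,2) (1,2) (0,2) [ray(0,1) blocked at (3,5)]
W attacks (3,4): yes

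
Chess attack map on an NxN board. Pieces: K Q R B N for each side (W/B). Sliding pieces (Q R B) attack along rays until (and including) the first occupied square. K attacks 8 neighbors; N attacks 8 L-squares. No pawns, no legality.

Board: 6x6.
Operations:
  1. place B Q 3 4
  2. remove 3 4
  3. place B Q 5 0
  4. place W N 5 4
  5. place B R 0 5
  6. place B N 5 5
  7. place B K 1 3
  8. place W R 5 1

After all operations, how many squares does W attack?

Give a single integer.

Answer: 12

Derivation:
Op 1: place BQ@(3,4)
Op 2: remove (3,4)
Op 3: place BQ@(5,0)
Op 4: place WN@(5,4)
Op 5: place BR@(0,5)
Op 6: place BN@(5,5)
Op 7: place BK@(1,3)
Op 8: place WR@(5,1)
Per-piece attacks for W:
  WR@(5,1): attacks (5,2) (5,3) (5,4) (5,0) (4,1) (3,1) (2,1) (1,1) (0,1) [ray(0,1) blocked at (5,4); ray(0,-1) blocked at (5,0)]
  WN@(5,4): attacks (3,5) (4,2) (3,3)
Union (12 distinct): (0,1) (1,1) (2,1) (3,1) (3,3) (3,5) (4,1) (4,2) (5,0) (5,2) (5,3) (5,4)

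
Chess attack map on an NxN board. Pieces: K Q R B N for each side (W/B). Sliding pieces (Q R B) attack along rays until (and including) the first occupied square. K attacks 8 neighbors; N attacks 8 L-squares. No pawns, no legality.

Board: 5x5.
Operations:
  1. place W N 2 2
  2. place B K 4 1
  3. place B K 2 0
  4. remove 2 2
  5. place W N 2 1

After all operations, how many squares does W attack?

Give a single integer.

Op 1: place WN@(2,2)
Op 2: place BK@(4,1)
Op 3: place BK@(2,0)
Op 4: remove (2,2)
Op 5: place WN@(2,1)
Per-piece attacks for W:
  WN@(2,1): attacks (3,3) (4,2) (1,3) (0,2) (4,0) (0,0)
Union (6 distinct): (0,0) (0,2) (1,3) (3,3) (4,0) (4,2)

Answer: 6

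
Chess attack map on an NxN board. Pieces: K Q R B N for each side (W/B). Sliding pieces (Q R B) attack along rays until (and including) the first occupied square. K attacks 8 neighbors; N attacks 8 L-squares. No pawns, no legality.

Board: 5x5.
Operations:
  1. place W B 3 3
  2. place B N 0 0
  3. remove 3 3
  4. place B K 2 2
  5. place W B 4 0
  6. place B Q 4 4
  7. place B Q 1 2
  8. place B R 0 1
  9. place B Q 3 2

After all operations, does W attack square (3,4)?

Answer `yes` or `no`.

Op 1: place WB@(3,3)
Op 2: place BN@(0,0)
Op 3: remove (3,3)
Op 4: place BK@(2,2)
Op 5: place WB@(4,0)
Op 6: place BQ@(4,4)
Op 7: place BQ@(1,2)
Op 8: place BR@(0,1)
Op 9: place BQ@(3,2)
Per-piece attacks for W:
  WB@(4,0): attacks (3,1) (2,2) [ray(-1,1) blocked at (2,2)]
W attacks (3,4): no

Answer: no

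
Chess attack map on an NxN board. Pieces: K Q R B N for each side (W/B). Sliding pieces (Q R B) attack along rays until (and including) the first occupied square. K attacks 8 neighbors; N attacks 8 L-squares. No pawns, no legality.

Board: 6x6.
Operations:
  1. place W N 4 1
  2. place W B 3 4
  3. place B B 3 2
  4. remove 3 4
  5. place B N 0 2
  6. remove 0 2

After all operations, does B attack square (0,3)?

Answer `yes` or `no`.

Answer: no

Derivation:
Op 1: place WN@(4,1)
Op 2: place WB@(3,4)
Op 3: place BB@(3,2)
Op 4: remove (3,4)
Op 5: place BN@(0,2)
Op 6: remove (0,2)
Per-piece attacks for B:
  BB@(3,2): attacks (4,3) (5,4) (4,1) (2,3) (1,4) (0,5) (2,1) (1,0) [ray(1,-1) blocked at (4,1)]
B attacks (0,3): no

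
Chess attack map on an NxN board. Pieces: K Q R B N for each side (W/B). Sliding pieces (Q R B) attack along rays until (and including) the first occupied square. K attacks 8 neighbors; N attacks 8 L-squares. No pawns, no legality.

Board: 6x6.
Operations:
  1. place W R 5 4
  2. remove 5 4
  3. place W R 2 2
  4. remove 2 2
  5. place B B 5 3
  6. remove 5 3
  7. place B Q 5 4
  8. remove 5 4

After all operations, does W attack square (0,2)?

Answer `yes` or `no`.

Answer: no

Derivation:
Op 1: place WR@(5,4)
Op 2: remove (5,4)
Op 3: place WR@(2,2)
Op 4: remove (2,2)
Op 5: place BB@(5,3)
Op 6: remove (5,3)
Op 7: place BQ@(5,4)
Op 8: remove (5,4)
Per-piece attacks for W:
W attacks (0,2): no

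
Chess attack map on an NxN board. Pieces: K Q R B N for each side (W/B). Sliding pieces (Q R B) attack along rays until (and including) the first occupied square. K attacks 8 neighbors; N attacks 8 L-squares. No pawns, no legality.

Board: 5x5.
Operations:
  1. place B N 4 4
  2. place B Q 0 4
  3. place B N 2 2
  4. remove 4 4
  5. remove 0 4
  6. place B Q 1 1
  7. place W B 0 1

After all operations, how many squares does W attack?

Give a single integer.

Answer: 4

Derivation:
Op 1: place BN@(4,4)
Op 2: place BQ@(0,4)
Op 3: place BN@(2,2)
Op 4: remove (4,4)
Op 5: remove (0,4)
Op 6: place BQ@(1,1)
Op 7: place WB@(0,1)
Per-piece attacks for W:
  WB@(0,1): attacks (1,2) (2,3) (3,4) (1,0)
Union (4 distinct): (1,0) (1,2) (2,3) (3,4)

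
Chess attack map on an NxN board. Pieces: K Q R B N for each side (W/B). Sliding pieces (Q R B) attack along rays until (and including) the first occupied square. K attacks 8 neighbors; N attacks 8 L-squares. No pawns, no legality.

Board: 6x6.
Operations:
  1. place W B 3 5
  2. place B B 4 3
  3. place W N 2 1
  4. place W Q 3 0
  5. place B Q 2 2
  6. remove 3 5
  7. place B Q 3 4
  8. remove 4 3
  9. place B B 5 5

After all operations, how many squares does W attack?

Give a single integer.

Op 1: place WB@(3,5)
Op 2: place BB@(4,3)
Op 3: place WN@(2,1)
Op 4: place WQ@(3,0)
Op 5: place BQ@(2,2)
Op 6: remove (3,5)
Op 7: place BQ@(3,4)
Op 8: remove (4,3)
Op 9: place BB@(5,5)
Per-piece attacks for W:
  WN@(2,1): attacks (3,3) (4,2) (1,3) (0,2) (4,0) (0,0)
  WQ@(3,0): attacks (3,1) (3,2) (3,3) (3,4) (4,0) (5,0) (2,0) (1,0) (0,0) (4,1) (5,2) (2,1) [ray(0,1) blocked at (3,4); ray(-1,1) blocked at (2,1)]
Union (15 distinct): (0,0) (0,2) (1,0) (1,3) (2,0) (2,1) (3,1) (3,2) (3,3) (3,4) (4,0) (4,1) (4,2) (5,0) (5,2)

Answer: 15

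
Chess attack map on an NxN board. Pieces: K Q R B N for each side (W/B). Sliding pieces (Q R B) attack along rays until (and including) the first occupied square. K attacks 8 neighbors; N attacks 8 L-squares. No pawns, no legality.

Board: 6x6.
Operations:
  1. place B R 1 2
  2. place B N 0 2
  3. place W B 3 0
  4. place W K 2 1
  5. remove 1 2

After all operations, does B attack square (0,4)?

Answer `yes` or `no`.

Op 1: place BR@(1,2)
Op 2: place BN@(0,2)
Op 3: place WB@(3,0)
Op 4: place WK@(2,1)
Op 5: remove (1,2)
Per-piece attacks for B:
  BN@(0,2): attacks (1,4) (2,3) (1,0) (2,1)
B attacks (0,4): no

Answer: no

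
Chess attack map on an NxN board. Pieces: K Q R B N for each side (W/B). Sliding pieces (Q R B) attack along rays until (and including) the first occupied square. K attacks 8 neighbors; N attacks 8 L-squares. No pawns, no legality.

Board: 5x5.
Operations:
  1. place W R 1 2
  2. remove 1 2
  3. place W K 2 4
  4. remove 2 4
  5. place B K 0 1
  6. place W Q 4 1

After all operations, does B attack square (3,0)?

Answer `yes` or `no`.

Op 1: place WR@(1,2)
Op 2: remove (1,2)
Op 3: place WK@(2,4)
Op 4: remove (2,4)
Op 5: place BK@(0,1)
Op 6: place WQ@(4,1)
Per-piece attacks for B:
  BK@(0,1): attacks (0,2) (0,0) (1,1) (1,2) (1,0)
B attacks (3,0): no

Answer: no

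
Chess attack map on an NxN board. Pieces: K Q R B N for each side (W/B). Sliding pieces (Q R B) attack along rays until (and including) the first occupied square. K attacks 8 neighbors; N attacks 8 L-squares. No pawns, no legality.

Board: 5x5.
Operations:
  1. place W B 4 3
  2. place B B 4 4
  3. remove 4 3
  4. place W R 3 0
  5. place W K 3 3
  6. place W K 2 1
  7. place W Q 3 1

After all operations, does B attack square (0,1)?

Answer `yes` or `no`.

Op 1: place WB@(4,3)
Op 2: place BB@(4,4)
Op 3: remove (4,3)
Op 4: place WR@(3,0)
Op 5: place WK@(3,3)
Op 6: place WK@(2,1)
Op 7: place WQ@(3,1)
Per-piece attacks for B:
  BB@(4,4): attacks (3,3) [ray(-1,-1) blocked at (3,3)]
B attacks (0,1): no

Answer: no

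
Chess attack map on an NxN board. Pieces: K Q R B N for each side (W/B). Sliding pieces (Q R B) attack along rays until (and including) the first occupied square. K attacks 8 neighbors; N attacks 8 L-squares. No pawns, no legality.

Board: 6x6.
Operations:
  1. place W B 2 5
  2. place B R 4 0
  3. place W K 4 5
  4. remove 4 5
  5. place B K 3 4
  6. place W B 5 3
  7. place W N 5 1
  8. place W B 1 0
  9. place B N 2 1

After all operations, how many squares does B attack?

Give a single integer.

Op 1: place WB@(2,5)
Op 2: place BR@(4,0)
Op 3: place WK@(4,5)
Op 4: remove (4,5)
Op 5: place BK@(3,4)
Op 6: place WB@(5,3)
Op 7: place WN@(5,1)
Op 8: place WB@(1,0)
Op 9: place BN@(2,1)
Per-piece attacks for B:
  BN@(2,1): attacks (3,3) (4,2) (1,3) (0,2) (4,0) (0,0)
  BK@(3,4): attacks (3,5) (3,3) (4,4) (2,4) (4,5) (4,3) (2,5) (2,3)
  BR@(4,0): attacks (4,1) (4,2) (4,3) (4,4) (4,5) (5,0) (3,0) (2,0) (1,0) [ray(-1,0) blocked at (1,0)]
Union (18 distinct): (0,0) (0,2) (1,0) (1,3) (2,0) (2,3) (2,4) (2,5) (3,0) (3,3) (3,5) (4,0) (4,1) (4,2) (4,3) (4,4) (4,5) (5,0)

Answer: 18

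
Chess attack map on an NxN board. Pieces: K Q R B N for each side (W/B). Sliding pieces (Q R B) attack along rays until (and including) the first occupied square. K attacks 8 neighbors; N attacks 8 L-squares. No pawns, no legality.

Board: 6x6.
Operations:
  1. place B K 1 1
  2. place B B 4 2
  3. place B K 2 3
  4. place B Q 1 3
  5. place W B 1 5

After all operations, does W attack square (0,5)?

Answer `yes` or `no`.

Op 1: place BK@(1,1)
Op 2: place BB@(4,2)
Op 3: place BK@(2,3)
Op 4: place BQ@(1,3)
Op 5: place WB@(1,5)
Per-piece attacks for W:
  WB@(1,5): attacks (2,4) (3,3) (4,2) (0,4) [ray(1,-1) blocked at (4,2)]
W attacks (0,5): no

Answer: no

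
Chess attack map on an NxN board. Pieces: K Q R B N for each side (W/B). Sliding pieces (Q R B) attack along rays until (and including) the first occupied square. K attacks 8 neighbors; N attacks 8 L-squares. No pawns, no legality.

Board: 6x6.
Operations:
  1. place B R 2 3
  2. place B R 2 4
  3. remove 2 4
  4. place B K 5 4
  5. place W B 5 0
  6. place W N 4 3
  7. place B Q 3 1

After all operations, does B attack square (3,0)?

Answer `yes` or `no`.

Op 1: place BR@(2,3)
Op 2: place BR@(2,4)
Op 3: remove (2,4)
Op 4: place BK@(5,4)
Op 5: place WB@(5,0)
Op 6: place WN@(4,3)
Op 7: place BQ@(3,1)
Per-piece attacks for B:
  BR@(2,3): attacks (2,4) (2,5) (2,2) (2,1) (2,0) (3,3) (4,3) (1,3) (0,3) [ray(1,0) blocked at (4,3)]
  BQ@(3,1): attacks (3,2) (3,3) (3,4) (3,5) (3,0) (4,1) (5,1) (2,1) (1,1) (0,1) (4,2) (5,3) (4,0) (2,2) (1,3) (0,4) (2,0)
  BK@(5,4): attacks (5,5) (5,3) (4,4) (4,5) (4,3)
B attacks (3,0): yes

Answer: yes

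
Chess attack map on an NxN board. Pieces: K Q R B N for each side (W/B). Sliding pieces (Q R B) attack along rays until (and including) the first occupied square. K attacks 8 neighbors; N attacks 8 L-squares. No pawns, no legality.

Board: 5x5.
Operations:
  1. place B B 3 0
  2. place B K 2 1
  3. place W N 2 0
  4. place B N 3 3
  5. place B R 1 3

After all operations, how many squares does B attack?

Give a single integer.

Answer: 14

Derivation:
Op 1: place BB@(3,0)
Op 2: place BK@(2,1)
Op 3: place WN@(2,0)
Op 4: place BN@(3,3)
Op 5: place BR@(1,3)
Per-piece attacks for B:
  BR@(1,3): attacks (1,4) (1,2) (1,1) (1,0) (2,3) (3,3) (0,3) [ray(1,0) blocked at (3,3)]
  BK@(2,1): attacks (2,2) (2,0) (3,1) (1,1) (3,2) (3,0) (1,2) (1,0)
  BB@(3,0): attacks (4,1) (2,1) [ray(-1,1) blocked at (2,1)]
  BN@(3,3): attacks (1,4) (4,1) (2,1) (1,2)
Union (14 distinct): (0,3) (1,0) (1,1) (1,2) (1,4) (2,0) (2,1) (2,2) (2,3) (3,0) (3,1) (3,2) (3,3) (4,1)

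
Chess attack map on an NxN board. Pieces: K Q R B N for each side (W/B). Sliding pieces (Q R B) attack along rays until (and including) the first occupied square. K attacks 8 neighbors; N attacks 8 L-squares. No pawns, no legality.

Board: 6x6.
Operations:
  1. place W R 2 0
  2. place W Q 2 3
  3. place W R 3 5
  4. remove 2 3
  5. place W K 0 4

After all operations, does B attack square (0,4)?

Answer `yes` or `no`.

Op 1: place WR@(2,0)
Op 2: place WQ@(2,3)
Op 3: place WR@(3,5)
Op 4: remove (2,3)
Op 5: place WK@(0,4)
Per-piece attacks for B:
B attacks (0,4): no

Answer: no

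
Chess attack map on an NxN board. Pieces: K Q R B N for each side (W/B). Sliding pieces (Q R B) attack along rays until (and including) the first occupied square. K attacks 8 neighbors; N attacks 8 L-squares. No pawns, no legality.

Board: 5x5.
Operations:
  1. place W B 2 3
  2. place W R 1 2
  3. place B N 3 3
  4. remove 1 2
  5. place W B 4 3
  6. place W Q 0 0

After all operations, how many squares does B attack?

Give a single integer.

Op 1: place WB@(2,3)
Op 2: place WR@(1,2)
Op 3: place BN@(3,3)
Op 4: remove (1,2)
Op 5: place WB@(4,3)
Op 6: place WQ@(0,0)
Per-piece attacks for B:
  BN@(3,3): attacks (1,4) (4,1) (2,1) (1,2)
Union (4 distinct): (1,2) (1,4) (2,1) (4,1)

Answer: 4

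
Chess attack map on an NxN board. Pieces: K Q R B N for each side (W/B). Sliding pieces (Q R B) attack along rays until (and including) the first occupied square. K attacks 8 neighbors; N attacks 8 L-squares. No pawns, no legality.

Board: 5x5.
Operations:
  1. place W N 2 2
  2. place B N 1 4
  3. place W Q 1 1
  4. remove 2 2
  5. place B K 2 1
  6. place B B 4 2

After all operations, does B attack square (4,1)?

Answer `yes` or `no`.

Op 1: place WN@(2,2)
Op 2: place BN@(1,4)
Op 3: place WQ@(1,1)
Op 4: remove (2,2)
Op 5: place BK@(2,1)
Op 6: place BB@(4,2)
Per-piece attacks for B:
  BN@(1,4): attacks (2,2) (3,3) (0,2)
  BK@(2,1): attacks (2,2) (2,0) (3,1) (1,1) (3,2) (3,0) (1,2) (1,0)
  BB@(4,2): attacks (3,3) (2,4) (3,1) (2,0)
B attacks (4,1): no

Answer: no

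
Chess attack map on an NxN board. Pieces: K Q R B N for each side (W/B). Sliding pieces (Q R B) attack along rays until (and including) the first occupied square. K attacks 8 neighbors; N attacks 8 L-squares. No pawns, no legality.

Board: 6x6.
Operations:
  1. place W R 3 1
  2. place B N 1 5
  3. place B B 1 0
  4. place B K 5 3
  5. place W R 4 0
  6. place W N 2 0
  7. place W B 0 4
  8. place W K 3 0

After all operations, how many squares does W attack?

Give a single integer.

Answer: 22

Derivation:
Op 1: place WR@(3,1)
Op 2: place BN@(1,5)
Op 3: place BB@(1,0)
Op 4: place BK@(5,3)
Op 5: place WR@(4,0)
Op 6: place WN@(2,0)
Op 7: place WB@(0,4)
Op 8: place WK@(3,0)
Per-piece attacks for W:
  WB@(0,4): attacks (1,5) (1,3) (2,2) (3,1) [ray(1,1) blocked at (1,5); ray(1,-1) blocked at (3,1)]
  WN@(2,0): attacks (3,2) (4,1) (1,2) (0,1)
  WK@(3,0): attacks (3,1) (4,0) (2,0) (4,1) (2,1)
  WR@(3,1): attacks (3,2) (3,3) (3,4) (3,5) (3,0) (4,1) (5,1) (2,1) (1,1) (0,1) [ray(0,-1) blocked at (3,0)]
  WR@(4,0): attacks (4,1) (4,2) (4,3) (4,4) (4,5) (5,0) (3,0) [ray(-1,0) blocked at (3,0)]
Union (22 distinct): (0,1) (1,1) (1,2) (1,3) (1,5) (2,0) (2,1) (2,2) (3,0) (3,1) (3,2) (3,3) (3,4) (3,5) (4,0) (4,1) (4,2) (4,3) (4,4) (4,5) (5,0) (5,1)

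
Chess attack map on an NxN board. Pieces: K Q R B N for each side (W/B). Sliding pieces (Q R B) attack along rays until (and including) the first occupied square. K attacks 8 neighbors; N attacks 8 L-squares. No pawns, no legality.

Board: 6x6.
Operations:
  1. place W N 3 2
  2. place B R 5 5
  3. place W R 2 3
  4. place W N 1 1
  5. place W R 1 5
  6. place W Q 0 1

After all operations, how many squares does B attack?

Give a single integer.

Op 1: place WN@(3,2)
Op 2: place BR@(5,5)
Op 3: place WR@(2,3)
Op 4: place WN@(1,1)
Op 5: place WR@(1,5)
Op 6: place WQ@(0,1)
Per-piece attacks for B:
  BR@(5,5): attacks (5,4) (5,3) (5,2) (5,1) (5,0) (4,5) (3,5) (2,5) (1,5) [ray(-1,0) blocked at (1,5)]
Union (9 distinct): (1,5) (2,5) (3,5) (4,5) (5,0) (5,1) (5,2) (5,3) (5,4)

Answer: 9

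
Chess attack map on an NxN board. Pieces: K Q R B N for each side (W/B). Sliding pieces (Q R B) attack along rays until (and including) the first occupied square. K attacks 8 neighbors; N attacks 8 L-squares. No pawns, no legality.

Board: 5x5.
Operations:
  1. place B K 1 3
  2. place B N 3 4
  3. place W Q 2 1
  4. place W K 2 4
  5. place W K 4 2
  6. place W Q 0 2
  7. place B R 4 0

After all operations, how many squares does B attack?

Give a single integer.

Answer: 15

Derivation:
Op 1: place BK@(1,3)
Op 2: place BN@(3,4)
Op 3: place WQ@(2,1)
Op 4: place WK@(2,4)
Op 5: place WK@(4,2)
Op 6: place WQ@(0,2)
Op 7: place BR@(4,0)
Per-piece attacks for B:
  BK@(1,3): attacks (1,4) (1,2) (2,3) (0,3) (2,4) (2,2) (0,4) (0,2)
  BN@(3,4): attacks (4,2) (2,2) (1,3)
  BR@(4,0): attacks (4,1) (4,2) (3,0) (2,0) (1,0) (0,0) [ray(0,1) blocked at (4,2)]
Union (15 distinct): (0,0) (0,2) (0,3) (0,4) (1,0) (1,2) (1,3) (1,4) (2,0) (2,2) (2,3) (2,4) (3,0) (4,1) (4,2)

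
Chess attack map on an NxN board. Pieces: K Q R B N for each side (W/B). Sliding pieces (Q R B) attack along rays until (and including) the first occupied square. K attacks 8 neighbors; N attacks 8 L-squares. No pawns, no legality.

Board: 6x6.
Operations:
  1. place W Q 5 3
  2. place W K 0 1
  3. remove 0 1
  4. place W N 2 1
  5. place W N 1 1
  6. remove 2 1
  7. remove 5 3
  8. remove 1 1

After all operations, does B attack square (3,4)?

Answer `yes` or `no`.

Answer: no

Derivation:
Op 1: place WQ@(5,3)
Op 2: place WK@(0,1)
Op 3: remove (0,1)
Op 4: place WN@(2,1)
Op 5: place WN@(1,1)
Op 6: remove (2,1)
Op 7: remove (5,3)
Op 8: remove (1,1)
Per-piece attacks for B:
B attacks (3,4): no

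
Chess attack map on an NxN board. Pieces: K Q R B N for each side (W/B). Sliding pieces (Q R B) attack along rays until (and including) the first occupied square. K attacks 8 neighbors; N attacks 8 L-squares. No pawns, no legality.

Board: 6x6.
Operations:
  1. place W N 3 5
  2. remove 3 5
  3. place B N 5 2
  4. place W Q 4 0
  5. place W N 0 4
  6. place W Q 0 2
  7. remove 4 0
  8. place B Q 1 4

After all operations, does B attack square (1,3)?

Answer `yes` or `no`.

Answer: yes

Derivation:
Op 1: place WN@(3,5)
Op 2: remove (3,5)
Op 3: place BN@(5,2)
Op 4: place WQ@(4,0)
Op 5: place WN@(0,4)
Op 6: place WQ@(0,2)
Op 7: remove (4,0)
Op 8: place BQ@(1,4)
Per-piece attacks for B:
  BQ@(1,4): attacks (1,5) (1,3) (1,2) (1,1) (1,0) (2,4) (3,4) (4,4) (5,4) (0,4) (2,5) (2,3) (3,2) (4,1) (5,0) (0,5) (0,3) [ray(-1,0) blocked at (0,4)]
  BN@(5,2): attacks (4,4) (3,3) (4,0) (3,1)
B attacks (1,3): yes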